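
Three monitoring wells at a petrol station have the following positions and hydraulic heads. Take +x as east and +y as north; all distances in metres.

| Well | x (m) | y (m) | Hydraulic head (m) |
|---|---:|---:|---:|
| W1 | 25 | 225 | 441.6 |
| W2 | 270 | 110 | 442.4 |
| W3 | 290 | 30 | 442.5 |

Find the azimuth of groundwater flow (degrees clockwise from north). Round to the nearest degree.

Taking W1 as reference: W2−W1 = (245, -115, +0.8); W3−W1 = (265, -195, +0.9).
Solve a·Δx + b·Δy = Δh: det = 245·(-195) − 265·(-115) = -17300.
∂h/∂x = [(+0.8)·(-195) − (+0.9)·(-115)] / -17300 = +0.003035
∂h/∂y = [245·(+0.9) − 265·(+0.8)] / -17300 = -0.0004913
Flow direction (−∇h) has components (-0.003035 E, +0.0004913 N).
Azimuth = atan2(E, N) = atan2(-0.003035, +0.0004913) = 279.2° ≈ 279°.

279°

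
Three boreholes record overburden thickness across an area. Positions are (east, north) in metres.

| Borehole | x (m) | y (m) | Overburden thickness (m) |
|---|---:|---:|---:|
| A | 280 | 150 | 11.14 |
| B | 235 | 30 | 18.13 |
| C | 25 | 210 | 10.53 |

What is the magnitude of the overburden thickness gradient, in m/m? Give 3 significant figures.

Three-point gradient (reference A): Δ to B = (-45, -120, +6.99), Δ to C = (-255, 60, -0.61).
∂d/∂x = -0.01040, ∂d/∂y = -0.05435 (det = -33300).
|∇f| = √(-0.01040² + -0.05435²) = 0.05534 m/m

0.0553 m/m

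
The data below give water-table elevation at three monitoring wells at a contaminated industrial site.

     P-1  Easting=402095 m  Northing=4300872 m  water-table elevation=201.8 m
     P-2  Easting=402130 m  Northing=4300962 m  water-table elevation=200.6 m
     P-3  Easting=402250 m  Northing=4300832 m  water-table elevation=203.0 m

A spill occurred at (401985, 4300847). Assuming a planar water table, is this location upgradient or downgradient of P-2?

upgradient

Differences from P-1: to P-2 (Δx, Δy, Δh) = (35, 90, -1.2); to P-3 = (155, -40, +1.2).
Solve a·Δx + b·Δy = Δh: det = 35·(-40) − 155·90 = -15350.
∂h/∂x = [(-1.2)·(-40) − (+1.2)·90] / -15350 = +0.003909
∂h/∂y = [35·(+1.2) − 155·(-1.2)] / -15350 = -0.01485
Head at (401985, 4300847) = 201.8 + (+0.003909)·(-110) + (-0.01485)·(-25) = 201.74 m.
That is higher than the 200.6 m at P-2, so the point is upgradient.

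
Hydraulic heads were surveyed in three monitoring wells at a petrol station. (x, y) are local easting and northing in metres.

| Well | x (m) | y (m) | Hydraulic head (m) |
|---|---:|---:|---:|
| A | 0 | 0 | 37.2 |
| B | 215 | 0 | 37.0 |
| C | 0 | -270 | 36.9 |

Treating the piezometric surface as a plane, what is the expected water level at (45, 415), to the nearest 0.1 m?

∂h/∂x = (37.0 − 37.2) / (215 − 0) = -0.0009302
∂h/∂y = (36.9 − 37.2) / (-270 − 0) = +0.001111
h(45, 415) = 37.2 + (-0.0009302)·(45) + (+0.001111)·(415) = 37.2 -0.042 +0.461 = 37.619 m.

37.6 m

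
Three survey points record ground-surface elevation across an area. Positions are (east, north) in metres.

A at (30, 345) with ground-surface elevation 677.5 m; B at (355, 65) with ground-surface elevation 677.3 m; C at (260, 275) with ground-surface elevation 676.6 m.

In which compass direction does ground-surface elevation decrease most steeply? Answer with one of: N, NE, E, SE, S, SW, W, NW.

NE

Differences from A: to B (Δx, Δy, Δh) = (325, -280, -0.2); to C = (230, -70, -0.9).
Solve a·Δx + b·Δy = Δz: det = 325·(-70) − 230·(-280) = 41650.
∂z/∂x = [(-0.2)·(-70) − (-0.9)·(-280)] / 41650 = -0.005714
∂z/∂y = [325·(-0.9) − 230·(-0.2)] / 41650 = -0.005918
Steepest decrease is along −∇f = (+0.005714 E, +0.005918 N) → northeast.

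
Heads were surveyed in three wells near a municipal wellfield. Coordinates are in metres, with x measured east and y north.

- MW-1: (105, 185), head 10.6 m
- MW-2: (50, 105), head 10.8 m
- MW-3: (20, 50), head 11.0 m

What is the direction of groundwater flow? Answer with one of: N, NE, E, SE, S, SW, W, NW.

Differences from MW-1: to MW-2 (Δx, Δy, Δh) = (-55, -80, +0.2); to MW-3 = (-85, -135, +0.4).
Solve a·Δx + b·Δy = Δh: det = (-55)·(-135) − (-85)·(-80) = 625.
∂h/∂x = [(+0.2)·(-135) − (+0.4)·(-80)] / 625 = +0.008000
∂h/∂y = [(-55)·(+0.4) − (-85)·(+0.2)] / 625 = -0.008000
Flow = −∇h = (-0.008000 east, +0.008000 north), which points northwest.

NW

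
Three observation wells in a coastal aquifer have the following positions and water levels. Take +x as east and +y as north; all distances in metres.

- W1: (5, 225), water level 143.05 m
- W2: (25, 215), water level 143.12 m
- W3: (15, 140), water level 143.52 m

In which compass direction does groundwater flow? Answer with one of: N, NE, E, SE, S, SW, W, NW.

N

With h = a·x + b·y + c and W1 as origin, the differences give:
  20·a + (-10)·b = +0.07
  10·a + (-85)·b = +0.47
Eliminate b (×(-85) and ×(-10), subtract): -1600·a = -1.250 → a = ∂h/∂x = +0.0007812
Back-substitute: b = ∂h/∂y = -0.005438.
Flow = −∇h = (-0.0007812 east, +0.005438 north), which points north.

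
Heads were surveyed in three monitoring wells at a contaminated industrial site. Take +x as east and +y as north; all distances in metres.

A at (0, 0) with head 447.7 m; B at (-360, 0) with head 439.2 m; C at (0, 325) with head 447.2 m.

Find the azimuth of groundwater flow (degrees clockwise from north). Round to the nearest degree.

∂h/∂x = (439.2 − 447.7) / (-360 − 0) = +0.02361
∂h/∂y = (447.2 − 447.7) / (325 − 0) = -0.001538
Flow direction (−∇h) has components (-0.02361 E, +0.001538 N).
Azimuth = atan2(E, N) = atan2(-0.02361, +0.001538) = 273.7° ≈ 274°.

274°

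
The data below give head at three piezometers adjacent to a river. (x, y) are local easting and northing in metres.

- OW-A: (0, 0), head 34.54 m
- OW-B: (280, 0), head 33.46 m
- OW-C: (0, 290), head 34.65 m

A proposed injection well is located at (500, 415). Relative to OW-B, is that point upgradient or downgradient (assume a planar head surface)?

downgradient

∂h/∂x = (33.46 − 34.54) / (280 − 0) = -0.003857
∂h/∂y = (34.65 − 34.54) / (290 − 0) = +0.0003793
Head at (500, 415) = 34.54 + (-0.003857)·(500) + (+0.0003793)·(415) = 32.77 m.
That is lower than the 33.46 m at OW-B, so the point is downgradient.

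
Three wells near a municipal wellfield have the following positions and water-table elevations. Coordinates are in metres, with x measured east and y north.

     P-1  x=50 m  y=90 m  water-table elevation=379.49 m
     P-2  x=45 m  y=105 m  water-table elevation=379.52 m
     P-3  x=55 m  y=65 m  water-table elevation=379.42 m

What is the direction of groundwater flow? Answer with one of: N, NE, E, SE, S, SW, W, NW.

SW

With h = a·x + b·y + c and P-1 as origin, the differences give:
  (-5)·a + 15·b = +0.03
  5·a + (-25)·b = -0.07
Eliminate b (×(-25) and ×15, subtract): 50·a = 0.300 → a = ∂h/∂x = +0.006000
Back-substitute: b = ∂h/∂y = +0.004000.
Flow = −∇h = (-0.006000 east, -0.004000 north), which points southwest.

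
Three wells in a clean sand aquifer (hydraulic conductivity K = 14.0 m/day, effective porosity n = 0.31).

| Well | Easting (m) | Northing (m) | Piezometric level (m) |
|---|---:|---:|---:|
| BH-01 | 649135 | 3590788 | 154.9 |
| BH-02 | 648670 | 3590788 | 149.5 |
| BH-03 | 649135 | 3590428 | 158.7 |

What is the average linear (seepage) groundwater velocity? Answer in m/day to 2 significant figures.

0.71 m/day

∂h/∂x = (149.5 − 154.9) / (648670 − 649135) = +0.01161
∂h/∂y = (158.7 − 154.9) / (3590428 − 3590788) = -0.01056
|∇h| = √(0.01161² + -0.01056²) = 0.01569
Seepage velocity v = K·i/n = 14.0 × 0.01569 / 0.31 = 0.7086 m/day.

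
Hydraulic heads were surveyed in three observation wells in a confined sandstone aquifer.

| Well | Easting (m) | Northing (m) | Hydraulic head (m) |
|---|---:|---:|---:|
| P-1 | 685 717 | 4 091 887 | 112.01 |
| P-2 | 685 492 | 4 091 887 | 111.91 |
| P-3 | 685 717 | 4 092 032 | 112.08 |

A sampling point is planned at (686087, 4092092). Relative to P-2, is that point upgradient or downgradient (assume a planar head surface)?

∂h/∂x = (111.91 − 112.01) / (685492 − 685717) = +0.0004444
∂h/∂y = (112.08 − 112.01) / (4092032 − 4091887) = +0.0004828
Head at (686087, 4092092) = 112.01 + (+0.0004444)·(370) + (+0.0004828)·(205) = 112.27 m.
That is higher than the 111.91 m at P-2, so the point is upgradient.

upgradient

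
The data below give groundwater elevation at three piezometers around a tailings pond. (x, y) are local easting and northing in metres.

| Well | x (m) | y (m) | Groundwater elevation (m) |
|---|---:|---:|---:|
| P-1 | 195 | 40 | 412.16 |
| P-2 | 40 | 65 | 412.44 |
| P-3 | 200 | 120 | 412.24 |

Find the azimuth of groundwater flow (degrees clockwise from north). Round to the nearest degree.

With h = a·x + b·y + c and P-1 as origin, the differences give:
  (-155)·a + 25·b = +0.28
  5·a + 80·b = +0.08
Eliminate b (×80 and ×25, subtract): -12525·a = 20.400 → a = ∂h/∂x = -0.001629
Back-substitute: b = ∂h/∂y = +0.001102.
Flow direction (−∇h) has components (+0.001629 E, -0.001102 N).
Azimuth = atan2(E, N) = atan2(+0.001629, -0.001102) = 124.1° ≈ 124°.

124°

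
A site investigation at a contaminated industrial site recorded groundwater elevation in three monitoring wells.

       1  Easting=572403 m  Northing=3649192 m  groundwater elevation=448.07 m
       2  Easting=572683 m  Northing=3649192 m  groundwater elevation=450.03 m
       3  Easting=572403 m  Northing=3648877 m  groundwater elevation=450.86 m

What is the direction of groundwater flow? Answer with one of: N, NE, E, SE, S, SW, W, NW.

∂h/∂x = (450.03 − 448.07) / (572683 − 572403) = +0.007000
∂h/∂y = (450.86 − 448.07) / (3648877 − 3649192) = -0.008857
Flow = −∇h = (-0.007000 east, +0.008857 north), which points northwest.

NW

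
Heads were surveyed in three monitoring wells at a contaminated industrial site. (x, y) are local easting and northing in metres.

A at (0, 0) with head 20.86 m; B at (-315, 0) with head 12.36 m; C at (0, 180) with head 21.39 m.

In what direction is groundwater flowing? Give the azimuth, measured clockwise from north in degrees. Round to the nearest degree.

264°

∂h/∂x = (12.36 − 20.86) / (-315 − 0) = +0.02698
∂h/∂y = (21.39 − 20.86) / (180 − 0) = +0.002944
Flow direction (−∇h) has components (-0.02698 E, -0.002944 N).
Azimuth = atan2(E, N) = atan2(-0.02698, -0.002944) = 263.8° ≈ 264°.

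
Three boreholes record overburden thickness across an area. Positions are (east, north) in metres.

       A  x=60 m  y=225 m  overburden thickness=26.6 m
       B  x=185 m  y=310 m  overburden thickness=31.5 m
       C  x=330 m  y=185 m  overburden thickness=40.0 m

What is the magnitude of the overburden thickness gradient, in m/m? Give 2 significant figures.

Taking A as reference: B−A = (125, 85, +4.9); C−A = (270, -40, +13.4).
Solve a·Δx + b·Δy = Δd: det = 125·(-40) − 270·85 = -27950.
∂d/∂x = [(+4.9)·(-40) − (+13.4)·85] / -27950 = +0.04776
∂d/∂y = [125·(+13.4) − 270·(+4.9)] / -27950 = -0.01259
|∇f| = √(0.04776² + -0.01259²) = 0.04939 m/m

0.049 m/m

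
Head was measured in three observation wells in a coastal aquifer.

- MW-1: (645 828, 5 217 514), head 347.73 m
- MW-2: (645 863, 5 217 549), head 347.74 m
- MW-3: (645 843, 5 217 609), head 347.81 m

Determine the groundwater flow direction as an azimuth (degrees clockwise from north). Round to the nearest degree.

Differences from MW-1: to MW-2 (Δx, Δy, Δh) = (35, 35, +0.01); to MW-3 = (15, 95, +0.08).
Solve a·Δx + b·Δy = Δh: det = 35·95 − 15·35 = 2800.
∂h/∂x = [(+0.01)·95 − (+0.08)·35] / 2800 = -0.0006607
∂h/∂y = [35·(+0.08) − 15·(+0.01)] / 2800 = +0.0009464
Flow direction (−∇h) has components (+0.0006607 E, -0.0009464 N).
Azimuth = atan2(E, N) = atan2(+0.0006607, -0.0009464) = 145.1° ≈ 145°.

145°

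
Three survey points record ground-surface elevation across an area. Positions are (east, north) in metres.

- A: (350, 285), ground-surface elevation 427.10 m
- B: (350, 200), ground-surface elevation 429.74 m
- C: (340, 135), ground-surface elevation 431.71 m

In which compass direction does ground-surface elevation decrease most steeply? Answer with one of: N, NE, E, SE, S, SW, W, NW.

Differences from A: to B (Δx, Δy, Δh) = (0, -85, +2.64); to C = (-10, -150, +4.61).
Solve a·Δx + b·Δy = Δz: det = 0·(-150) − (-10)·(-85) = -850.
∂z/∂x = [(+2.64)·(-150) − (+4.61)·(-85)] / -850 = +0.004882
∂z/∂y = [0·(+4.61) − (-10)·(+2.64)] / -850 = -0.03106
Steepest decrease is along −∇f = (-0.004882 E, +0.03106 N) → north.

N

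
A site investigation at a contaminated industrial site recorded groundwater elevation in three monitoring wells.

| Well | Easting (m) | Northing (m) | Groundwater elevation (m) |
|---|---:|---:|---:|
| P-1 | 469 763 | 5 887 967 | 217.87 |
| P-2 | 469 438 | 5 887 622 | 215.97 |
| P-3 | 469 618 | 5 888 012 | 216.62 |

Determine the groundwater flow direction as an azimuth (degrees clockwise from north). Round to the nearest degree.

284°

With h = a·x + b·y + c and P-1 as origin, the differences give:
  (-325)·a + (-345)·b = -1.90
  (-145)·a + 45·b = -1.25
Eliminate b (×45 and ×(-345), subtract): -64650·a = -516.750 → a = ∂h/∂x = +0.007993
Back-substitute: b = ∂h/∂y = -0.002022.
Flow direction (−∇h) has components (-0.007993 E, +0.002022 N).
Azimuth = atan2(E, N) = atan2(-0.007993, +0.002022) = 284.2° ≈ 284°.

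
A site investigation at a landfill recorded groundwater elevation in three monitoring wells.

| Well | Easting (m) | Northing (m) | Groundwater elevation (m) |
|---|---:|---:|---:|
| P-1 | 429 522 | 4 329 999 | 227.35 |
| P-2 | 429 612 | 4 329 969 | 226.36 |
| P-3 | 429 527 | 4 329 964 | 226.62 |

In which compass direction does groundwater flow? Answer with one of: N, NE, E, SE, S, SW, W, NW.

Taking P-1 as reference: P-2−P-1 = (90, -30, -0.99); P-3−P-1 = (5, -35, -0.73).
Solve a·Δx + b·Δy = Δh: det = 90·(-35) − 5·(-30) = -3000.
∂h/∂x = [(-0.99)·(-35) − (-0.73)·(-30)] / -3000 = -0.004250
∂h/∂y = [90·(-0.73) − 5·(-0.99)] / -3000 = +0.02025
Flow = −∇h = (+0.004250 east, -0.02025 north), which points south.

S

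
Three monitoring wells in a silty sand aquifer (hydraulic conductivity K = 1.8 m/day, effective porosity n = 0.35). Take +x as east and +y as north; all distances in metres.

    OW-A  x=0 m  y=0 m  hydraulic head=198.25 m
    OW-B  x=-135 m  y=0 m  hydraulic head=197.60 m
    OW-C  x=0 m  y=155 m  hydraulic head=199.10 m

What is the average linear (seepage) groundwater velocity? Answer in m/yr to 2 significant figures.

14 m/yr

∂h/∂x = (197.60 − 198.25) / (-135 − 0) = +0.004815
∂h/∂y = (199.10 − 198.25) / (155 − 0) = +0.005484
|∇h| = √(0.004815² + 0.005484²) = 0.007298
Seepage velocity v = K·i/n = 1.8 × 0.007298 / 0.35 = 0.03753 m/day = 13.71 m/yr.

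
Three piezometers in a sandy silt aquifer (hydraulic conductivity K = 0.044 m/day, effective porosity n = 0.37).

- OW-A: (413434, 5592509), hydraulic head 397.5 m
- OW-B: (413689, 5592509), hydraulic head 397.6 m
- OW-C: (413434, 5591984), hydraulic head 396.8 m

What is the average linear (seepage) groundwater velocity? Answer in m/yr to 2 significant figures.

0.060 m/yr

∂h/∂x = (397.6 − 397.5) / (413689 − 413434) = +0.0003922
∂h/∂y = (396.8 − 397.5) / (5591984 − 5592509) = +0.001333
|∇h| = √(0.0003922² + 0.001333²) = 0.001389
Seepage velocity v = K·i/n = 0.044 × 0.001389 / 0.37 = 0.0001652 m/day = 0.06034 m/yr.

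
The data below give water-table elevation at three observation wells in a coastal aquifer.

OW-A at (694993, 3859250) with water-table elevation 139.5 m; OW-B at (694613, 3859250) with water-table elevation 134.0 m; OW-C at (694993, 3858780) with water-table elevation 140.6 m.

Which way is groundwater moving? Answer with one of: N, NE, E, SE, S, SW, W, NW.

W

∂h/∂x = (134.0 − 139.5) / (694613 − 694993) = +0.01447
∂h/∂y = (140.6 − 139.5) / (3858780 − 3859250) = -0.002340
Flow = −∇h = (-0.01447 east, +0.002340 north), which points west.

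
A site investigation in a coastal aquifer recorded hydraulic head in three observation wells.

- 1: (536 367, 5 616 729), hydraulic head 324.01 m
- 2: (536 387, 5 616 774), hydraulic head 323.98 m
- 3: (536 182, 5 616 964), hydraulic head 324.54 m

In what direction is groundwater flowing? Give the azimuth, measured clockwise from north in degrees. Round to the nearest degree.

099°

With h = a·x + b·y + c and 1 as origin, the differences give:
  20·a + 45·b = -0.03
  (-185)·a + 235·b = +0.53
Eliminate b (×235 and ×45, subtract): 13025·a = -30.900 → a = ∂h/∂x = -0.002372
Back-substitute: b = ∂h/∂y = +0.0003877.
Flow direction (−∇h) has components (+0.002372 E, -0.0003877 N).
Azimuth = atan2(E, N) = atan2(+0.002372, -0.0003877) = 99.3° ≈ 099°.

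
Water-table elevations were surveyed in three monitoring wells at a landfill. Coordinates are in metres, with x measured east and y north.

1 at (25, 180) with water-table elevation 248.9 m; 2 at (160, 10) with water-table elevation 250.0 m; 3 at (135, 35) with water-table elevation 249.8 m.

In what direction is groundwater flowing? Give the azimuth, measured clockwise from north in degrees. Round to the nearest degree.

274°

Taking 1 as reference: 2−1 = (135, -170, +1.1); 3−1 = (110, -145, +0.9).
Solve a·Δx + b·Δy = Δh: det = 135·(-145) − 110·(-170) = -875.
∂h/∂x = [(+1.1)·(-145) − (+0.9)·(-170)] / -875 = +0.007429
∂h/∂y = [135·(+0.9) − 110·(+1.1)] / -875 = -0.0005714
Flow direction (−∇h) has components (-0.007429 E, +0.0005714 N).
Azimuth = atan2(E, N) = atan2(-0.007429, +0.0005714) = 274.4° ≈ 274°.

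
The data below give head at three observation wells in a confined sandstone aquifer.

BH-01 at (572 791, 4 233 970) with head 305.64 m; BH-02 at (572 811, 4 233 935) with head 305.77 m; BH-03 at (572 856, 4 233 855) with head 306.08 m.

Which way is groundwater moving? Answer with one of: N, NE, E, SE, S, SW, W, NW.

NE

Taking BH-01 as reference: BH-02−BH-01 = (20, -35, +0.13); BH-03−BH-01 = (65, -115, +0.44).
Solve a·Δx + b·Δy = Δh: det = 20·(-115) − 65·(-35) = -25.
∂h/∂x = [(+0.13)·(-115) − (+0.44)·(-35)] / -25 = -0.01800
∂h/∂y = [20·(+0.44) − 65·(+0.13)] / -25 = -0.01400
Flow = −∇h = (+0.01800 east, +0.01400 north), which points northeast.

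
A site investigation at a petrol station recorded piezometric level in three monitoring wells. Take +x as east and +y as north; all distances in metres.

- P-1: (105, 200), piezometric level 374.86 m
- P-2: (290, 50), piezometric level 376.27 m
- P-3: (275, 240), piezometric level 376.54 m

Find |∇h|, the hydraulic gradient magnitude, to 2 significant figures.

With h = a·x + b·y + c and P-1 as origin, the differences give:
  185·a + (-150)·b = +1.41
  170·a + 40·b = +1.68
Eliminate b (×40 and ×(-150), subtract): 32900·a = 308.400 → a = ∂h/∂x = +0.009374
Back-substitute: b = ∂h/∂y = +0.002161.
|∇h| = √(0.009374² + 0.002161²) = 0.00962

0.0096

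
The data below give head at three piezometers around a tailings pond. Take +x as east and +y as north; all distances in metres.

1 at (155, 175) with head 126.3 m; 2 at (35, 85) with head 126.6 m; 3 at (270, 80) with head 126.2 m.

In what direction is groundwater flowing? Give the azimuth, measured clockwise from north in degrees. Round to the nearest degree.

Differences from 1: to 2 (Δx, Δy, Δh) = (-120, -90, +0.3); to 3 = (115, -95, -0.1).
Determinant of the coordinate differences = (-120)·(-95) − 115·(-90) = 21750.
∂h/∂x = [(+0.3)·(-95) − (-0.1)·(-90)] / 21750 = -0.001724
∂h/∂y = [(-120)·(-0.1) − 115·(+0.3)] / 21750 = -0.001034
Flow direction (−∇h) has components (+0.001724 E, +0.001034 N).
Azimuth = atan2(E, N) = atan2(+0.001724, +0.001034) = 59.0° ≈ 059°.

059°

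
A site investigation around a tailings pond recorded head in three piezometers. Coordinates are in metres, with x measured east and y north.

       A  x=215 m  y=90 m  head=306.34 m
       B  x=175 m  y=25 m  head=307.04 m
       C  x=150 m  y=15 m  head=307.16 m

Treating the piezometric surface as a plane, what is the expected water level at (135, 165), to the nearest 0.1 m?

Taking A as reference: B−A = (-40, -65, +0.70); C−A = (-65, -75, +0.82).
Determinant of the coordinate differences = (-40)·(-75) − (-65)·(-65) = -1225.
∂h/∂x = [(+0.70)·(-75) − (+0.82)·(-65)] / -1225 = -0.0006531
∂h/∂y = [(-40)·(+0.82) − (-65)·(+0.70)] / -1225 = -0.01037
h(135, 165) = 306.34 + (-0.0006531)·(-80) + (-0.01037)·(75) = 306.34 +0.052 -0.778 = 305.615 m.

305.6 m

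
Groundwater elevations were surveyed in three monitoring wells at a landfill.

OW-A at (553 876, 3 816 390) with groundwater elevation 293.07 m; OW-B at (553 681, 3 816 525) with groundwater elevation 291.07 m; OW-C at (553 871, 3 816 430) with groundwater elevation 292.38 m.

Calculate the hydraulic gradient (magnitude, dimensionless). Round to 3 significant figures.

Differences from OW-A: to OW-B (Δx, Δy, Δh) = (-195, 135, -2.00); to OW-C = (-5, 40, -0.69).
Determinant of the coordinate differences = (-195)·40 − (-5)·135 = -7125.
∂h/∂x = [(-2.00)·40 − (-0.69)·135] / -7125 = -0.001846
∂h/∂y = [(-195)·(-0.69) − (-5)·(-2.00)] / -7125 = -0.01748
|∇h| = √(-0.001846² + -0.01748²) = 0.01758

0.0176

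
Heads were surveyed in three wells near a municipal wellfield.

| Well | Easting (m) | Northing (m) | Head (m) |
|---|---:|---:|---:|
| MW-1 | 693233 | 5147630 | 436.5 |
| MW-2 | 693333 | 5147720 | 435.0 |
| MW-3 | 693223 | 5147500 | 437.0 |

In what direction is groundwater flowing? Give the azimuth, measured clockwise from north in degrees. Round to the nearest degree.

077°

With h = a·x + b·y + c and MW-1 as origin, the differences give:
  100·a + 90·b = -1.5
  (-10)·a + (-130)·b = +0.5
Eliminate b (×(-130) and ×90, subtract): -12100·a = 150.00 → a = ∂h/∂x = -0.01240
Back-substitute: b = ∂h/∂y = -0.002893.
Flow direction (−∇h) has components (+0.01240 E, +0.002893 N).
Azimuth = atan2(E, N) = atan2(+0.01240, +0.002893) = 76.9° ≈ 077°.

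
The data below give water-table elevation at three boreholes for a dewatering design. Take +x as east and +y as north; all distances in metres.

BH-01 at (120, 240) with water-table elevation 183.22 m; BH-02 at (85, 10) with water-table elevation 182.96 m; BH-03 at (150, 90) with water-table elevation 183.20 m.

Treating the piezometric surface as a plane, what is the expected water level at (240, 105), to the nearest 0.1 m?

183.5 m

Differences from BH-01: to BH-02 (Δx, Δy, Δh) = (-35, -230, -0.26); to BH-03 = (30, -150, -0.02).
Determinant of the coordinate differences = (-35)·(-150) − 30·(-230) = 12150.
∂h/∂x = [(-0.26)·(-150) − (-0.02)·(-230)] / 12150 = +0.002831
∂h/∂y = [(-35)·(-0.02) − 30·(-0.26)] / 12150 = +0.0006996
h(240, 105) = 183.22 + (+0.002831)·(120) + (+0.0006996)·(-135) = 183.22 +0.340 -0.094 = 183.465 m.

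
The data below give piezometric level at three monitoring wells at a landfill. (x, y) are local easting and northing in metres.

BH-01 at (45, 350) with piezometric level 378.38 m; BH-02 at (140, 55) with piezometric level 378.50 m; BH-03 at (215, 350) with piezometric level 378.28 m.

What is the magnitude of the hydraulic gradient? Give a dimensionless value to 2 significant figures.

0.00084

Differences from BH-01: to BH-02 (Δx, Δy, Δh) = (95, -295, +0.12); to BH-03 = (170, 0, -0.10).
Determinant of the coordinate differences = 95·0 − 170·(-295) = 50150.
∂h/∂x = [(+0.12)·0 − (-0.10)·(-295)] / 50150 = -0.0005882
∂h/∂y = [95·(-0.10) − 170·(+0.12)] / 50150 = -0.0005962
|∇h| = √(-0.0005882² + -0.0005962²) = 0.0008375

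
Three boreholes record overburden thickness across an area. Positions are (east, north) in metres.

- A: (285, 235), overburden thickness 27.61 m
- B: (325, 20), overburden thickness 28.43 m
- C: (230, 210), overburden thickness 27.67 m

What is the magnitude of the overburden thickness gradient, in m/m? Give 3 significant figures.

0.00375 m/m

Three-point gradient (reference A): Δ to B = (40, -215, +0.82), Δ to C = (-55, -25, +0.06).
∂d/∂x = +0.0005926, ∂d/∂y = -0.003704 (det = -12825).
|∇f| = √(0.0005926² + -0.003704²) = 0.003751 m/m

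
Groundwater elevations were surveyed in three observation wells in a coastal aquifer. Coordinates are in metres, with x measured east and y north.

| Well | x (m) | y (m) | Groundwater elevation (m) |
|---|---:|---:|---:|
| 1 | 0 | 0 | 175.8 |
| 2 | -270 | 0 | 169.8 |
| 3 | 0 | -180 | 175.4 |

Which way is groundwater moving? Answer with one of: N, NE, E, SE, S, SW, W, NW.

∂h/∂x = (169.8 − 175.8) / (-270 − 0) = +0.02222
∂h/∂y = (175.4 − 175.8) / (-180 − 0) = +0.002222
Flow = −∇h = (-0.02222 east, -0.002222 north), which points west.

W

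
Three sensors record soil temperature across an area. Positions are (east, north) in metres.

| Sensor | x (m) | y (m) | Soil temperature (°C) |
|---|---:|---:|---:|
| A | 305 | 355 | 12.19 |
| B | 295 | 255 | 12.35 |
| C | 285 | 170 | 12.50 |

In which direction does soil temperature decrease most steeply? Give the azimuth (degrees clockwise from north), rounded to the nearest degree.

086°

With T = a·x + b·y + c and A as origin, the differences give:
  (-10)·a + (-100)·b = +0.16
  (-20)·a + (-185)·b = +0.31
Eliminate b (×(-185) and ×(-100), subtract): -150·a = 1.400 → a = ∂T/∂x = -0.009333
Back-substitute: b = ∂T/∂y = -0.0006667.
Steepest decrease is along −∇f: components (+0.009333 E, +0.0006667 N).
Azimuth = atan2(+0.009333, +0.0006667) = 85.9° ≈ 086°.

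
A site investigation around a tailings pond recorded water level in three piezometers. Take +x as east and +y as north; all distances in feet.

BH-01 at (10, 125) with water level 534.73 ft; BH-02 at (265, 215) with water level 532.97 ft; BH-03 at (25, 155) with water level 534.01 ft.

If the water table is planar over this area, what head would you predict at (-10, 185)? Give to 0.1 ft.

533.2 ft

With h = a·x + b·y + c and BH-01 as origin, the differences give:
  255·a + 90·b = -1.76
  15·a + 30·b = -0.72
Eliminate b (×30 and ×90, subtract): 6300·a = 12.000 → a = ∂h/∂x = +0.001905
Back-substitute: b = ∂h/∂y = -0.02495.
h(-10, 185) = 534.73 + (+0.001905)·(-20) + (-0.02495)·(60) = 534.73 -0.038 -1.497 = 533.195 ft.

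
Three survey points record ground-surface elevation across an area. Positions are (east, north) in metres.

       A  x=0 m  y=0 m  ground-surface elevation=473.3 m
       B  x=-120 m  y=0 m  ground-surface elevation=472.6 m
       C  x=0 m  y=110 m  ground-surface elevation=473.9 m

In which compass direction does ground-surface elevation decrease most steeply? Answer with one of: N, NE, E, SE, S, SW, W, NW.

∂z/∂x = (472.6 − 473.3) / (-120 − 0) = +0.005833
∂z/∂y = (473.9 − 473.3) / (110 − 0) = +0.005455
Steepest decrease is along −∇f = (-0.005833 E, -0.005455 N) → southwest.

SW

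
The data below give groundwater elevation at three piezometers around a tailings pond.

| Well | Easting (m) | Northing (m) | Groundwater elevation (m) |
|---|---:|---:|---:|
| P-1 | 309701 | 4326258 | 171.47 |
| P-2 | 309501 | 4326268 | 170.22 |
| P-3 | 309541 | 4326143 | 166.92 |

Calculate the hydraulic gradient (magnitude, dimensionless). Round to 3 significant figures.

With h = a·x + b·y + c and P-1 as origin, the differences give:
  (-200)·a + 10·b = -1.25
  (-160)·a + (-115)·b = -4.55
Eliminate b (×(-115) and ×10, subtract): 24600·a = 189.250 → a = ∂h/∂x = +0.007693
Back-substitute: b = ∂h/∂y = +0.02886.
|∇h| = √(0.007693² + 0.02886²) = 0.02987

0.0299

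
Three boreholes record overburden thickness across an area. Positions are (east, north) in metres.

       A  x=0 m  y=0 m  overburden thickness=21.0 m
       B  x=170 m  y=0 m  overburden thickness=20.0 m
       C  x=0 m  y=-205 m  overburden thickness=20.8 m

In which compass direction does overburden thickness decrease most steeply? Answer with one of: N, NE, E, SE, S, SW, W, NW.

E

∂d/∂x = (20.0 − 21.0) / (170 − 0) = -0.005882
∂d/∂y = (20.8 − 21.0) / (-205 − 0) = +0.0009756
Steepest decrease is along −∇f = (+0.005882 E, -0.0009756 N) → east.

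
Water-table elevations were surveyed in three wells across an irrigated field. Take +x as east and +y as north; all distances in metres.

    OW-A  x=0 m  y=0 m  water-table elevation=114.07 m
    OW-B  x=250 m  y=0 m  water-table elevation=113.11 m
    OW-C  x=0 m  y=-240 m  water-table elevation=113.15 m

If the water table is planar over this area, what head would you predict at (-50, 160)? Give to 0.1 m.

∂h/∂x = (113.11 − 114.07) / (250 − 0) = -0.003840
∂h/∂y = (113.15 − 114.07) / (-240 − 0) = +0.003833
h(-50, 160) = 114.07 + (-0.003840)·(-50) + (+0.003833)·(160) = 114.07 +0.192 +0.613 = 114.875 m.

114.9 m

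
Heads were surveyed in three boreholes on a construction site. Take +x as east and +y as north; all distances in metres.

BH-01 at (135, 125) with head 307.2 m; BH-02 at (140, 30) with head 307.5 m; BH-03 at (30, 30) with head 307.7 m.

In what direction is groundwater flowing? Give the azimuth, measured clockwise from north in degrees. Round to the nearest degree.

029°

Differences from BH-01: to BH-02 (Δx, Δy, Δh) = (5, -95, +0.3); to BH-03 = (-105, -95, +0.5).
Determinant of the coordinate differences = 5·(-95) − (-105)·(-95) = -10450.
∂h/∂x = [(+0.3)·(-95) − (+0.5)·(-95)] / -10450 = -0.001818
∂h/∂y = [5·(+0.5) − (-105)·(+0.3)] / -10450 = -0.003254
Flow direction (−∇h) has components (+0.001818 E, +0.003254 N).
Azimuth = atan2(E, N) = atan2(+0.001818, +0.003254) = 29.2° ≈ 029°.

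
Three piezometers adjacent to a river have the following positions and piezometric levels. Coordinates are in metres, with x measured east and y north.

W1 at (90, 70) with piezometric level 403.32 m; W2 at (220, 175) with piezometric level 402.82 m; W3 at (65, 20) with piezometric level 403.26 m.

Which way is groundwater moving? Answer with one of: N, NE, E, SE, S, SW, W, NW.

SE

Taking W1 as reference: W2−W1 = (130, 105, -0.50); W3−W1 = (-25, -50, -0.06).
Determinant of the coordinate differences = 130·(-50) − (-25)·105 = -3875.
∂h/∂x = [(-0.50)·(-50) − (-0.06)·105] / -3875 = -0.008077
∂h/∂y = [130·(-0.06) − (-25)·(-0.50)] / -3875 = +0.005239
Flow = −∇h = (+0.008077 east, -0.005239 north), which points southeast.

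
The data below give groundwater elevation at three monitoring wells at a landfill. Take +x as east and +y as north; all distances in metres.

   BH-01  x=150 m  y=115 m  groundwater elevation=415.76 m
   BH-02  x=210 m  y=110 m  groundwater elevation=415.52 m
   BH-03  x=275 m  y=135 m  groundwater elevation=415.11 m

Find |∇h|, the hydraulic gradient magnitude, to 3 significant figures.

With h = a·x + b·y + c and BH-01 as origin, the differences give:
  60·a + (-5)·b = -0.24
  125·a + 20·b = -0.65
Eliminate b (×20 and ×(-5), subtract): 1825·a = -8.050 → a = ∂h/∂x = -0.004411
Back-substitute: b = ∂h/∂y = -0.004932.
|∇h| = √(-0.004411² + -0.004932²) = 0.006617

0.00662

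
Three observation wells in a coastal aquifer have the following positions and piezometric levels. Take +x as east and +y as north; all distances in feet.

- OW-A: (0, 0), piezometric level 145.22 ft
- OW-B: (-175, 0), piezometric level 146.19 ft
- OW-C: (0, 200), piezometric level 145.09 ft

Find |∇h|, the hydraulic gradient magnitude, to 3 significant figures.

∂h/∂x = (146.19 − 145.22) / (-175 − 0) = -0.005543
∂h/∂y = (145.09 − 145.22) / (200 − 0) = -0.0006500
|∇h| = √(-0.005543² + -0.0006500²) = 0.005581

0.00558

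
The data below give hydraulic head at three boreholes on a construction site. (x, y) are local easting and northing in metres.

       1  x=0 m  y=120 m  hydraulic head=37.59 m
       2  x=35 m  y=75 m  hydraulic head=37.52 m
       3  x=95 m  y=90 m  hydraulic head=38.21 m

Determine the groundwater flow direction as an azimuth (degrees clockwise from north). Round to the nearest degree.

Three-point gradient (reference 1): Δ to 2 = (35, -45, -0.07), Δ to 3 = (95, -30, +0.62).
∂h/∂x = +0.009302, ∂h/∂y = +0.008791 (det = 3225).
Flow direction (−∇h) has components (-0.009302 E, -0.008791 N).
Azimuth = atan2(E, N) = atan2(-0.009302, -0.008791) = 226.6° ≈ 227°.

227°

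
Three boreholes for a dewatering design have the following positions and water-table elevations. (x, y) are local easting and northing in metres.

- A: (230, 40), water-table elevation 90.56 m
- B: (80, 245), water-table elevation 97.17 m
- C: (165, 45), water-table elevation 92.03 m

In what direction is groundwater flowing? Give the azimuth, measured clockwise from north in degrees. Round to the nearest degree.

Taking A as reference: B−A = (-150, 205, +6.61); C−A = (-65, 5, +1.47).
Solve a·Δx + b·Δy = Δh: det = (-150)·5 − (-65)·205 = 12575.
∂h/∂x = [(+6.61)·5 − (+1.47)·205] / 12575 = -0.02134
∂h/∂y = [(-150)·(+1.47) − (-65)·(+6.61)] / 12575 = +0.01663
Flow direction (−∇h) has components (+0.02134 E, -0.01663 N).
Azimuth = atan2(E, N) = atan2(+0.02134, -0.01663) = 127.9° ≈ 128°.

128°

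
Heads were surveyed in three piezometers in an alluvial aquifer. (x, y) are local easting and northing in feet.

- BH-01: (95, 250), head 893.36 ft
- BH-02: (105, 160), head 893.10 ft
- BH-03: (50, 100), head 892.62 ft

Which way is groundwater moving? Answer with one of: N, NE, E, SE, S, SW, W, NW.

SW

Taking BH-01 as reference: BH-02−BH-01 = (10, -90, -0.26); BH-03−BH-01 = (-45, -150, -0.74).
Determinant of the coordinate differences = 10·(-150) − (-45)·(-90) = -5550.
∂h/∂x = [(-0.26)·(-150) − (-0.74)·(-90)] / -5550 = +0.004973
∂h/∂y = [10·(-0.74) − (-45)·(-0.26)] / -5550 = +0.003441
Flow = −∇h = (-0.004973 east, -0.003441 north), which points southwest.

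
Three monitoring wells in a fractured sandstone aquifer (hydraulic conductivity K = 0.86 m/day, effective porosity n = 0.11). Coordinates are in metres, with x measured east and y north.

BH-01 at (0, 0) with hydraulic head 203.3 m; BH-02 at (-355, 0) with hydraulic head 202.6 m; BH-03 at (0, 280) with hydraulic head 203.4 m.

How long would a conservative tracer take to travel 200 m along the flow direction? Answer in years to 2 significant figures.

35 years

∂h/∂x = (202.6 − 203.3) / (-355 − 0) = +0.001972
∂h/∂y = (203.4 − 203.3) / (280 − 0) = +0.0003571
|∇h| = √(0.001972² + 0.0003571²) = 0.002004
Seepage velocity v = K·i/n = 0.86 × 0.002004 / 0.11 = 0.01567 m/day.
t = 200 / 0.01567 = 1.276e+04 days = 34.9 years.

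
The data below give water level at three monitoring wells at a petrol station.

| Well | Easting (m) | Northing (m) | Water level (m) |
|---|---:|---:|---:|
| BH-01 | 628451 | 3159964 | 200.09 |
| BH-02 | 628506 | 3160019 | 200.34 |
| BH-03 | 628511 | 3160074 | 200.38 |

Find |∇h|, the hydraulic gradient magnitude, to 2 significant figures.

0.0042

Differences from BH-01: to BH-02 (Δx, Δy, Δh) = (55, 55, +0.25); to BH-03 = (60, 110, +0.29).
Determinant of the coordinate differences = 55·110 − 60·55 = 2750.
∂h/∂x = [(+0.25)·110 − (+0.29)·55] / 2750 = +0.004200
∂h/∂y = [55·(+0.29) − 60·(+0.25)] / 2750 = +0.0003455
|∇h| = √(0.004200² + 0.0003455²) = 0.004214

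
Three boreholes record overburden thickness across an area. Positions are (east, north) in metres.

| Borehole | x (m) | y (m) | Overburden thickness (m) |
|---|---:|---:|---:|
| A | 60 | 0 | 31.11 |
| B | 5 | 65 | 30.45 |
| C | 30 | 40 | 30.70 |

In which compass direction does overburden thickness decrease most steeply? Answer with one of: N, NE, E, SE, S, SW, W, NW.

N

Differences from A: to B (Δx, Δy, Δh) = (-55, 65, -0.66); to C = (-30, 40, -0.41).
Determinant of the coordinate differences = (-55)·40 − (-30)·65 = -250.
∂d/∂x = [(-0.66)·40 − (-0.41)·65] / -250 = -0.001000
∂d/∂y = [(-55)·(-0.41) − (-30)·(-0.66)] / -250 = -0.01100
Steepest decrease is along −∇f = (+0.001000 E, +0.01100 N) → north.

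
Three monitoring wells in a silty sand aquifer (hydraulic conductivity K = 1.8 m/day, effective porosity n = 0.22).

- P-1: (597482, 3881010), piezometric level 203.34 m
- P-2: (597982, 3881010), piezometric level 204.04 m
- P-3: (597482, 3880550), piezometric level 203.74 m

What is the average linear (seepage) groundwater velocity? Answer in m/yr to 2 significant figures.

4.9 m/yr

∂h/∂x = (204.04 − 203.34) / (597982 − 597482) = +0.001400
∂h/∂y = (203.74 − 203.34) / (3880550 − 3881010) = -0.0008696
|∇h| = √(0.001400² + -0.0008696²) = 0.001648
Seepage velocity v = K·i/n = 1.8 × 0.001648 / 0.22 = 0.01348 m/day = 4.924 m/yr.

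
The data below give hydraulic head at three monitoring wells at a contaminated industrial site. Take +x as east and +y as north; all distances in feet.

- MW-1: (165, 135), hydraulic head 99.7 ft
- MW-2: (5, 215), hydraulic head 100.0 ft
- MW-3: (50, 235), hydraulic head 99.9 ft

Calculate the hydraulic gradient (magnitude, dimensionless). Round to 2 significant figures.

With h = a·x + b·y + c and MW-1 as origin, the differences give:
  (-160)·a + 80·b = +0.3
  (-115)·a + 100·b = +0.2
Eliminate b (×100 and ×80, subtract): -6800·a = 14.00 → a = ∂h/∂x = -0.002059
Back-substitute: b = ∂h/∂y = -0.0003676.
|∇h| = √(-0.002059² + -0.0003676²) = 0.002092

0.0021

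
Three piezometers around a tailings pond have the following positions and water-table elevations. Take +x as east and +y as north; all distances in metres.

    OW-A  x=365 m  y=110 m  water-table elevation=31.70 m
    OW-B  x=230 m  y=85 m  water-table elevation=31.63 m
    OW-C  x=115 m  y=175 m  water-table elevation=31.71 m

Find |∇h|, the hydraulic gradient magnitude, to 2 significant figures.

0.0013

Differences from OW-A: to OW-B (Δx, Δy, Δh) = (-135, -25, -0.07); to OW-C = (-250, 65, +0.01).
Solve a·Δx + b·Δy = Δh: det = (-135)·65 − (-250)·(-25) = -15025.
∂h/∂x = [(-0.07)·65 − (+0.01)·(-25)] / -15025 = +0.0002862
∂h/∂y = [(-135)·(+0.01) − (-250)·(-0.07)] / -15025 = +0.001255
|∇h| = √(0.0002862² + 0.001255²) = 0.001287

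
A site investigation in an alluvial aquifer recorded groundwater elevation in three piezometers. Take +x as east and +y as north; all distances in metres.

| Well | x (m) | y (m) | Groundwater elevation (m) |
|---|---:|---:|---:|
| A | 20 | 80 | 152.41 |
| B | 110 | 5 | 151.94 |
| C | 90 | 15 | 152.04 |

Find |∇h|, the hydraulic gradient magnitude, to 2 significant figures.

0.0047

Taking A as reference: B−A = (90, -75, -0.47); C−A = (70, -65, -0.37).
Determinant of the coordinate differences = 90·(-65) − 70·(-75) = -600.
∂h/∂x = [(-0.47)·(-65) − (-0.37)·(-75)] / -600 = -0.004667
∂h/∂y = [90·(-0.37) − 70·(-0.47)] / -600 = +0.0006667
|∇h| = √(-0.004667² + 0.0006667²) = 0.004714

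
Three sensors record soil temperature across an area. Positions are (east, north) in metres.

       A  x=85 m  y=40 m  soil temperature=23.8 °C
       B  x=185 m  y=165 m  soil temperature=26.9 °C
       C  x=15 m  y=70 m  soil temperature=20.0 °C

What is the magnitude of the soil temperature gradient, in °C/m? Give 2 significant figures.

With T = a·x + b·y + c and A as origin, the differences give:
  100·a + 125·b = +3.1
  (-70)·a + 30·b = -3.8
Eliminate b (×30 and ×125, subtract): 11750·a = 568.00 → a = ∂T/∂x = +0.04834
Back-substitute: b = ∂T/∂y = -0.01387.
|∇f| = √(0.04834² + -0.01387²) = 0.05029 °C/m

0.050 °C/m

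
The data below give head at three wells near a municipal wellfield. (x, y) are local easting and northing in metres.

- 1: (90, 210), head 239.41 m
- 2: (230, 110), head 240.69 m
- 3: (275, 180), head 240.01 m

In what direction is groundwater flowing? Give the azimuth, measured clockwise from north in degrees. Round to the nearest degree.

352°

With h = a·x + b·y + c and 1 as origin, the differences give:
  140·a + (-100)·b = +1.28
  185·a + (-30)·b = +0.60
Eliminate b (×(-30) and ×(-100), subtract): 14300·a = 21.600 → a = ∂h/∂x = +0.001510
Back-substitute: b = ∂h/∂y = -0.01069.
Flow direction (−∇h) has components (-0.001510 E, +0.01069 N).
Azimuth = atan2(E, N) = atan2(-0.001510, +0.01069) = 352.0° ≈ 352°.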